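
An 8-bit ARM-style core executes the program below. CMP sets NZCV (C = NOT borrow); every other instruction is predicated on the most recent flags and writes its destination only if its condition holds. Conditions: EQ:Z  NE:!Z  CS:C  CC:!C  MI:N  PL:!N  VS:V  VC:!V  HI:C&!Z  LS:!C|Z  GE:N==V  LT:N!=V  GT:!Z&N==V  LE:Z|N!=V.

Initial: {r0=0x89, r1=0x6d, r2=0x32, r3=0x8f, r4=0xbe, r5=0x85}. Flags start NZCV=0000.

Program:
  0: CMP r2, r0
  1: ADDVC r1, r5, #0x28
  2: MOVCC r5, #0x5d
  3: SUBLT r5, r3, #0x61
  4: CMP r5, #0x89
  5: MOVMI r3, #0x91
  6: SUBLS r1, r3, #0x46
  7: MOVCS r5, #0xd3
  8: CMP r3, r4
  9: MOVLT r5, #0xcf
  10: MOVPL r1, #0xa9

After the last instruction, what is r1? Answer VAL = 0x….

VAL = 0x4b

0: ✓ CMP  NZCV=1001
1: · ADDVC
2: ✓ MOVCC  r5←0x5d
3: · SUBLT
4: ✓ CMP  NZCV=1001
5: ✓ MOVMI  r3←0x91
6: ✓ SUBLS  r1←0x4b
7: · MOVCS
8: ✓ CMP  NZCV=1000
9: ✓ MOVLT  r5←0xcf
10: · MOVPL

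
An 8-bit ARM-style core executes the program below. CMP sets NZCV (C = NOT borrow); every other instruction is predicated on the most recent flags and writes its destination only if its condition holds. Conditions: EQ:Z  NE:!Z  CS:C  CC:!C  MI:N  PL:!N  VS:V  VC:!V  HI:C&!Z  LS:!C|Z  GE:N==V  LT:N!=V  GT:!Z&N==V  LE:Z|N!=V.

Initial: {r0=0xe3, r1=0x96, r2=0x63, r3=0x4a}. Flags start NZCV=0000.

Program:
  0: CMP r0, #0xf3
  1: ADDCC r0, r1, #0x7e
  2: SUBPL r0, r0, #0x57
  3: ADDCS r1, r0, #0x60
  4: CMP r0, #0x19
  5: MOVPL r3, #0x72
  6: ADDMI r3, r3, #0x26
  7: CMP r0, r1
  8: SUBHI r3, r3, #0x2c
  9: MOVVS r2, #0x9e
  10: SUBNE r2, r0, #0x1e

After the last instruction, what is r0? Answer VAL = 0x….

VAL = 0x14

0: ✓ CMP  NZCV=1000
1: ✓ ADDCC  r0←0x14
2: · SUBPL
3: · ADDCS
4: ✓ CMP  NZCV=1000
5: · MOVPL
6: ✓ ADDMI  r3←0x70
7: ✓ CMP  NZCV=0000
8: · SUBHI
9: · MOVVS
10: ✓ SUBNE  r2←0xf6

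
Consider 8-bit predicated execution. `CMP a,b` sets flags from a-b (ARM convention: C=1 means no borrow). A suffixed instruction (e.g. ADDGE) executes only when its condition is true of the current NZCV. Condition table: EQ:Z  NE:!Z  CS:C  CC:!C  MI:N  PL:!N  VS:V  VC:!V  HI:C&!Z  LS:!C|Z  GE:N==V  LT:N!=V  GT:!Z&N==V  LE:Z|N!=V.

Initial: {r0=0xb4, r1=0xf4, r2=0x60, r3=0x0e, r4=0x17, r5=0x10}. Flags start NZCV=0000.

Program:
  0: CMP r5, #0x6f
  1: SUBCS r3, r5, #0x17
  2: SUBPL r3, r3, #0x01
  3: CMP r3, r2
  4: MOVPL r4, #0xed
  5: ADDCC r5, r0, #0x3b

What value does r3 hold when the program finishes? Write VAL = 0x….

[0] flags=1000 → (cmp)
[1] flags=1000 CS?F → skip
[2] flags=1000 PL?F → skip
[3] flags=1000 → (cmp)
[4] flags=1000 PL?F → skip
[5] flags=1000 CC?T → r5=0xef

VAL = 0x0e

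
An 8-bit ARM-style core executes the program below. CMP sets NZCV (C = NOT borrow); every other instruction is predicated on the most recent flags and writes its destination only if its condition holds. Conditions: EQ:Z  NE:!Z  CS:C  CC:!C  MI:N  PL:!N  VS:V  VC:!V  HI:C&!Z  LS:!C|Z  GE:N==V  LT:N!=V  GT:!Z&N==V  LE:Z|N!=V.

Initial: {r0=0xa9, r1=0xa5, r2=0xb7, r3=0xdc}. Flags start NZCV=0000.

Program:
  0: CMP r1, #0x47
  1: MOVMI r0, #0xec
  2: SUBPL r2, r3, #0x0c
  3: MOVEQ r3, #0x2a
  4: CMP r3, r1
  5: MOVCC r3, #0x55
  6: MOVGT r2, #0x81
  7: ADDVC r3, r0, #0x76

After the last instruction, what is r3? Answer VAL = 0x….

VAL = 0x1f

0: ✓ CMP  NZCV=0011
1: · MOVMI
2: ✓ SUBPL  r2←0xd0
3: · MOVEQ
4: ✓ CMP  NZCV=0010
5: · MOVCC
6: ✓ MOVGT  r2←0x81
7: ✓ ADDVC  r3←0x1f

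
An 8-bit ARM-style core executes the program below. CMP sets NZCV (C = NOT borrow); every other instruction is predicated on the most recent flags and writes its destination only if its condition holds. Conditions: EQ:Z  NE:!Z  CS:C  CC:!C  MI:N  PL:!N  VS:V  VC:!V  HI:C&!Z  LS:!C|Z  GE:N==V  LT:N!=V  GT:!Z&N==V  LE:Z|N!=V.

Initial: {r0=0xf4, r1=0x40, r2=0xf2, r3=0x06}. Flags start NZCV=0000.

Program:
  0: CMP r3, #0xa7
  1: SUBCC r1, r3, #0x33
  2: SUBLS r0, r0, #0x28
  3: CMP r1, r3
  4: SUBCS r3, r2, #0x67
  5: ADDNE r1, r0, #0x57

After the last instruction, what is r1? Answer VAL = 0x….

[0] flags=0000 → (cmp)
[1] flags=0000 CC?T → r1=0xd3
[2] flags=0000 LS?T → r0=0xcc
[3] flags=1010 → (cmp)
[4] flags=1010 CS?T → r3=0x8b
[5] flags=1010 NE?T → r1=0x23

VAL = 0x23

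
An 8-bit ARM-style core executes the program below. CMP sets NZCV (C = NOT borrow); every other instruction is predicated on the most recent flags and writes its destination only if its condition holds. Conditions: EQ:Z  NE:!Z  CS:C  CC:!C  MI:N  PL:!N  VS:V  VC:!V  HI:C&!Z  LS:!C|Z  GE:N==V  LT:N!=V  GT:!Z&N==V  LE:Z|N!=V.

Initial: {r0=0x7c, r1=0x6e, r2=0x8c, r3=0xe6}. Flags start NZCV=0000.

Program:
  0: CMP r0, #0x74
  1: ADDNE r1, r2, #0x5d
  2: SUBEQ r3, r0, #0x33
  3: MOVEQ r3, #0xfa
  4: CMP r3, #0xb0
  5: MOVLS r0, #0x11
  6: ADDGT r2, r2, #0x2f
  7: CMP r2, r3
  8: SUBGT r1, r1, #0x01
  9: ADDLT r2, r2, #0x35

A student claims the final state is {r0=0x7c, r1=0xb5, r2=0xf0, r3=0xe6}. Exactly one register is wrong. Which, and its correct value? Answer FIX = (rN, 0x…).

0: ✓ CMP  NZCV=0010
1: ✓ ADDNE  r1←0xe9
2: · SUBEQ
3: · MOVEQ
4: ✓ CMP  NZCV=0010
5: · MOVLS
6: ✓ ADDGT  r2←0xbb
7: ✓ CMP  NZCV=1000
8: · SUBGT
9: ✓ ADDLT  r2←0xf0

FIX = (r1, 0xe9)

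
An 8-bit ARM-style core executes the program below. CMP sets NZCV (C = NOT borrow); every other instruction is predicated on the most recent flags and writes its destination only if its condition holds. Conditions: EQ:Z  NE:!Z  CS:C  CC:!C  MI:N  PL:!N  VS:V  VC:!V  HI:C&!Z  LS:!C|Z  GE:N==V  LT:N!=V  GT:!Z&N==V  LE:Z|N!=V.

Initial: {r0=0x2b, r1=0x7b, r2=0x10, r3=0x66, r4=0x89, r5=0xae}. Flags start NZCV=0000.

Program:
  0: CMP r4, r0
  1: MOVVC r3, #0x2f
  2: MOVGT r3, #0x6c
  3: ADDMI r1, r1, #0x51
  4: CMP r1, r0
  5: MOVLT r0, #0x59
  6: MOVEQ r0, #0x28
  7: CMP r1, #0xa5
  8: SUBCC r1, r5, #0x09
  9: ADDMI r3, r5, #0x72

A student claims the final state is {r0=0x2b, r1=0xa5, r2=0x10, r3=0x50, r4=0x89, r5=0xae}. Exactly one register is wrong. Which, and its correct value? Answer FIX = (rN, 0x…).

FIX = (r3, 0x20)

0: ✓ CMP  NZCV=0011
1: · MOVVC
2: · MOVGT
3: · ADDMI
4: ✓ CMP  NZCV=0010
5: · MOVLT
6: · MOVEQ
7: ✓ CMP  NZCV=1001
8: ✓ SUBCC  r1←0xa5
9: ✓ ADDMI  r3←0x20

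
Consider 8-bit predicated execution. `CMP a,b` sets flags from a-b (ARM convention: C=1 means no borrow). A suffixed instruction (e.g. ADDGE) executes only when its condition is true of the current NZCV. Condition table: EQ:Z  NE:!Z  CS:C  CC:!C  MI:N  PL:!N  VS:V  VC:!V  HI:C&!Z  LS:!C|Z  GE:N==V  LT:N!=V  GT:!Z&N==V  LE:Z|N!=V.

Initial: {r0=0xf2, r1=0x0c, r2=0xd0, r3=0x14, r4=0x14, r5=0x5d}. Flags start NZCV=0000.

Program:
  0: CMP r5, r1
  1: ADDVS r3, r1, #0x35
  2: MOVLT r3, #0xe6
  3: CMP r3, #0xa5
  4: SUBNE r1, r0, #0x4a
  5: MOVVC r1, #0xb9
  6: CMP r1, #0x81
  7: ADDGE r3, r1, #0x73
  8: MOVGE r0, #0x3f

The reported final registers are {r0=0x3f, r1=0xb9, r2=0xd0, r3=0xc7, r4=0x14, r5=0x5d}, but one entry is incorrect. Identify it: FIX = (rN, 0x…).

FIX = (r3, 0x2c)

0: ✓ CMP  NZCV=0010
1: · ADDVS
2: · MOVLT
3: ✓ CMP  NZCV=0000
4: ✓ SUBNE  r1←0xa8
5: ✓ MOVVC  r1←0xb9
6: ✓ CMP  NZCV=0010
7: ✓ ADDGE  r3←0x2c
8: ✓ MOVGE  r0←0x3f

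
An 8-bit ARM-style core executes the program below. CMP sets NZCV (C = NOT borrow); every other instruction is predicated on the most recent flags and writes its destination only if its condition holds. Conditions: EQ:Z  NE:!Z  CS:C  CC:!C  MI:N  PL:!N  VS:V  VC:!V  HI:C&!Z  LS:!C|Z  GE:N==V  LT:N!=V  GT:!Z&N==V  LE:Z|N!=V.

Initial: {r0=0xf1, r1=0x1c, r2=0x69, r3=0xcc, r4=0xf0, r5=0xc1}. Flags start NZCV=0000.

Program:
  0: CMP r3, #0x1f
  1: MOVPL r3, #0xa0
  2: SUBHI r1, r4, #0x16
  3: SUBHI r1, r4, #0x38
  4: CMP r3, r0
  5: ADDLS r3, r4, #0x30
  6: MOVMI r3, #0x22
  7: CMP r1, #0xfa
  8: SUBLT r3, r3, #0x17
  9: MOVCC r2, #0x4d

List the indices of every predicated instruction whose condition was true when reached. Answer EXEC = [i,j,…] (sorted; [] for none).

0: ✓ CMP  NZCV=1010
1: · MOVPL
2: ✓ SUBHI  r1←0xda
3: ✓ SUBHI  r1←0xb8
4: ✓ CMP  NZCV=1000
5: ✓ ADDLS  r3←0x20
6: ✓ MOVMI  r3←0x22
7: ✓ CMP  NZCV=1000
8: ✓ SUBLT  r3←0x0b
9: ✓ MOVCC  r2←0x4d

EXEC = [2,3,5,6,8,9]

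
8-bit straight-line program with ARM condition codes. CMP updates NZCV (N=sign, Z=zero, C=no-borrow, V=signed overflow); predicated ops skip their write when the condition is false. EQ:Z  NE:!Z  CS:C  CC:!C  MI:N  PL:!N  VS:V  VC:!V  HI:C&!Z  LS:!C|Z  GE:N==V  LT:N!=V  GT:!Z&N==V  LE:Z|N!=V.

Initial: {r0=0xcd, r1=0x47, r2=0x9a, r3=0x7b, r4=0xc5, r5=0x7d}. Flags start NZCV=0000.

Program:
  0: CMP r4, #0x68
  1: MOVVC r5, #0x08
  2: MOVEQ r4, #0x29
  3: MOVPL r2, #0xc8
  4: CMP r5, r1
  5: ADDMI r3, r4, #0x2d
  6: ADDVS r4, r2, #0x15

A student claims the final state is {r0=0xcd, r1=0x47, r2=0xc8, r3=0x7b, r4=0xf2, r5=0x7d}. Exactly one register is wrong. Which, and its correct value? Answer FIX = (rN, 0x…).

FIX = (r4, 0xc5)

0: ✓ CMP  NZCV=0011
1: · MOVVC
2: · MOVEQ
3: ✓ MOVPL  r2←0xc8
4: ✓ CMP  NZCV=0010
5: · ADDMI
6: · ADDVS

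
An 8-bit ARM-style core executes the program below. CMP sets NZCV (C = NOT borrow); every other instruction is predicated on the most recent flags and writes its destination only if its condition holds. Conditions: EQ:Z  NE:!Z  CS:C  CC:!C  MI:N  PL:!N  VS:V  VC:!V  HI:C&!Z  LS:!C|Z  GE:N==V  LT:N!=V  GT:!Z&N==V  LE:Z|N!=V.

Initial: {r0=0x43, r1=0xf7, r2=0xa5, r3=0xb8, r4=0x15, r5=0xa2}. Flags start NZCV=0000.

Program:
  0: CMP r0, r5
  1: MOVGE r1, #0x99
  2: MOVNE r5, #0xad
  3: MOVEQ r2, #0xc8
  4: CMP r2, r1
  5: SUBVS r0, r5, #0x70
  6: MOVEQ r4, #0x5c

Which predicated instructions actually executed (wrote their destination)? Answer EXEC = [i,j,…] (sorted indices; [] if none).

EXEC = [1,2]

[0] flags=1001 → (cmp)
[1] flags=1001 GE?T → r1=0x99
[2] flags=1001 NE?T → r5=0xad
[3] flags=1001 EQ?F → skip
[4] flags=0010 → (cmp)
[5] flags=0010 VS?F → skip
[6] flags=0010 EQ?F → skip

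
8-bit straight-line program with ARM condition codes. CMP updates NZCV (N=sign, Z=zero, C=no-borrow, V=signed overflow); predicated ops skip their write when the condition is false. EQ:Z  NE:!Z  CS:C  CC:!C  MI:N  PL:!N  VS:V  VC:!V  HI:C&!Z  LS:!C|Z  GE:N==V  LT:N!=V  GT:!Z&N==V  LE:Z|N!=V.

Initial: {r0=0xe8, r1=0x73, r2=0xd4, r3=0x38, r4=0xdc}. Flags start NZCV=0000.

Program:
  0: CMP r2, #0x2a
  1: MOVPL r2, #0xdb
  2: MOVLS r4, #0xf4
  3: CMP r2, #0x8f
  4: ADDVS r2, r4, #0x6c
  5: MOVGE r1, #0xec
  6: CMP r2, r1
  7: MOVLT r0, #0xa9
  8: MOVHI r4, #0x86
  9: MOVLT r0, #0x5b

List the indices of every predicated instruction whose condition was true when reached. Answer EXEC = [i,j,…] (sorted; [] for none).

[0] flags=1010 → (cmp)
[1] flags=1010 PL?F → skip
[2] flags=1010 LS?F → skip
[3] flags=0010 → (cmp)
[4] flags=0010 VS?F → skip
[5] flags=0010 GE?T → r1=0xec
[6] flags=1000 → (cmp)
[7] flags=1000 LT?T → r0=0xa9
[8] flags=1000 HI?F → skip
[9] flags=1000 LT?T → r0=0x5b

EXEC = [5,7,9]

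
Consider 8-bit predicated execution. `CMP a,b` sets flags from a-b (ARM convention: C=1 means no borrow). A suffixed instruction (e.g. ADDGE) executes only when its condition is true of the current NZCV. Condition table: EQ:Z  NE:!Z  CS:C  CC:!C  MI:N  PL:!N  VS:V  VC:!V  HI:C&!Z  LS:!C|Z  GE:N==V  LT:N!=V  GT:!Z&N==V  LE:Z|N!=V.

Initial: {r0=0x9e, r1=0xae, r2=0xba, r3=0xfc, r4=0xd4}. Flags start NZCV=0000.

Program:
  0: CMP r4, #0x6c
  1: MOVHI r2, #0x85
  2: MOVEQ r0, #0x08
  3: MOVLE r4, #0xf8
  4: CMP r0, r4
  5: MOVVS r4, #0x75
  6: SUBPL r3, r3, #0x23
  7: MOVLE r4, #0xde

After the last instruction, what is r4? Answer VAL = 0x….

VAL = 0xde

0: ✓ CMP  NZCV=0011
1: ✓ MOVHI  r2←0x85
2: · MOVEQ
3: ✓ MOVLE  r4←0xf8
4: ✓ CMP  NZCV=1000
5: · MOVVS
6: · SUBPL
7: ✓ MOVLE  r4←0xde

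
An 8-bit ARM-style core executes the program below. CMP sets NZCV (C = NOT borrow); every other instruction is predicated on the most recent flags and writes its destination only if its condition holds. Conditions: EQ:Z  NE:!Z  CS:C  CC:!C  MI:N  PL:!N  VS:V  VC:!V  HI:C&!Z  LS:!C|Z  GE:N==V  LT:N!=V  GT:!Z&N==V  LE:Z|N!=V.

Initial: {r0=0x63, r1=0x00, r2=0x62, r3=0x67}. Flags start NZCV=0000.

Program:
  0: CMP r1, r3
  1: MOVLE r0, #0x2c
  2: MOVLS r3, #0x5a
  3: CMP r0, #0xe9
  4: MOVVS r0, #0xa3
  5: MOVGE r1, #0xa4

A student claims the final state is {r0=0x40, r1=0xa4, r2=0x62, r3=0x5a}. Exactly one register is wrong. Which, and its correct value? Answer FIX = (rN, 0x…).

FIX = (r0, 0x2c)

[0] flags=1000 → (cmp)
[1] flags=1000 LE?T → r0=0x2c
[2] flags=1000 LS?T → r3=0x5a
[3] flags=0000 → (cmp)
[4] flags=0000 VS?F → skip
[5] flags=0000 GE?T → r1=0xa4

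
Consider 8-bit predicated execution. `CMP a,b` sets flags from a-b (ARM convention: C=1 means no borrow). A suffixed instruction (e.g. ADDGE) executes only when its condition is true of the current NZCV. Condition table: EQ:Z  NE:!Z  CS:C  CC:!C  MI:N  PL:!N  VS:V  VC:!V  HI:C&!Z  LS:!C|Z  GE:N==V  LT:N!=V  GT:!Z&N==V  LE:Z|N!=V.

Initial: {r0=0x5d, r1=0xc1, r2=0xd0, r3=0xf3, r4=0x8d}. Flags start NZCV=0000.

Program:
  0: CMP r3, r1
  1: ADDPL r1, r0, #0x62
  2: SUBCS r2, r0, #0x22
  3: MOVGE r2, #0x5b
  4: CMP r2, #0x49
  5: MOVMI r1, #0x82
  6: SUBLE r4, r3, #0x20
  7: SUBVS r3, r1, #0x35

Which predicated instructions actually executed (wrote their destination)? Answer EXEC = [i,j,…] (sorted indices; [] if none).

0: ✓ CMP  NZCV=0010
1: ✓ ADDPL  r1←0xbf
2: ✓ SUBCS  r2←0x3b
3: ✓ MOVGE  r2←0x5b
4: ✓ CMP  NZCV=0010
5: · MOVMI
6: · SUBLE
7: · SUBVS

EXEC = [1,2,3]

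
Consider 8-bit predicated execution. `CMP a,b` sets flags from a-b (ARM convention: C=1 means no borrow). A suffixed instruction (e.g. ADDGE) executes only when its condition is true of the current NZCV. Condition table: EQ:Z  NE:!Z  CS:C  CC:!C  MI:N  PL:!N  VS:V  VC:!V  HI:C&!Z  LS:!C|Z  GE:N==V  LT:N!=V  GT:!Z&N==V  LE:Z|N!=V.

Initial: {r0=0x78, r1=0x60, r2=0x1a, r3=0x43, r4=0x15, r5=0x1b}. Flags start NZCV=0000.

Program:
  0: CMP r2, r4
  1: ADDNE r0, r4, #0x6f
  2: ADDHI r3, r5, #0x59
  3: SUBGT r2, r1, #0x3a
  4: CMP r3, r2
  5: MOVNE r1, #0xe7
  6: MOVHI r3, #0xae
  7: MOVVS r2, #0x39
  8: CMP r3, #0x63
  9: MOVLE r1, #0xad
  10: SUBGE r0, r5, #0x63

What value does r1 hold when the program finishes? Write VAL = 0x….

VAL = 0xad

[0] flags=0010 → (cmp)
[1] flags=0010 NE?T → r0=0x84
[2] flags=0010 HI?T → r3=0x74
[3] flags=0010 GT?T → r2=0x26
[4] flags=0010 → (cmp)
[5] flags=0010 NE?T → r1=0xe7
[6] flags=0010 HI?T → r3=0xae
[7] flags=0010 VS?F → skip
[8] flags=0011 → (cmp)
[9] flags=0011 LE?T → r1=0xad
[10] flags=0011 GE?F → skip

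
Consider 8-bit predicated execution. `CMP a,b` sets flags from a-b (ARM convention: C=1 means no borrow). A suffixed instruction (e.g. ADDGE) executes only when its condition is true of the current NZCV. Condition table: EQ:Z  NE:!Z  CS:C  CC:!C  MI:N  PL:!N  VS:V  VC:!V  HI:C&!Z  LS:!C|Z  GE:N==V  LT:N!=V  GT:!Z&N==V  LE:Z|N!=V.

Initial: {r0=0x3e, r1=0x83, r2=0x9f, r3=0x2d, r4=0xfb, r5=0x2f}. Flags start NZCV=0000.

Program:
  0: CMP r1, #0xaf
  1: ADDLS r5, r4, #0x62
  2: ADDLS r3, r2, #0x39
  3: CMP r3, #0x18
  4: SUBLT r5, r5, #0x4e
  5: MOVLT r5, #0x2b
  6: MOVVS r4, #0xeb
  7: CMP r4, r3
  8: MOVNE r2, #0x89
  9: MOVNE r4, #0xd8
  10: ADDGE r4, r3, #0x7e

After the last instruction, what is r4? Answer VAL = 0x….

[0] flags=1000 → (cmp)
[1] flags=1000 LS?T → r5=0x5d
[2] flags=1000 LS?T → r3=0xd8
[3] flags=1010 → (cmp)
[4] flags=1010 LT?T → r5=0x0f
[5] flags=1010 LT?T → r5=0x2b
[6] flags=1010 VS?F → skip
[7] flags=0010 → (cmp)
[8] flags=0010 NE?T → r2=0x89
[9] flags=0010 NE?T → r4=0xd8
[10] flags=0010 GE?T → r4=0x56

VAL = 0x56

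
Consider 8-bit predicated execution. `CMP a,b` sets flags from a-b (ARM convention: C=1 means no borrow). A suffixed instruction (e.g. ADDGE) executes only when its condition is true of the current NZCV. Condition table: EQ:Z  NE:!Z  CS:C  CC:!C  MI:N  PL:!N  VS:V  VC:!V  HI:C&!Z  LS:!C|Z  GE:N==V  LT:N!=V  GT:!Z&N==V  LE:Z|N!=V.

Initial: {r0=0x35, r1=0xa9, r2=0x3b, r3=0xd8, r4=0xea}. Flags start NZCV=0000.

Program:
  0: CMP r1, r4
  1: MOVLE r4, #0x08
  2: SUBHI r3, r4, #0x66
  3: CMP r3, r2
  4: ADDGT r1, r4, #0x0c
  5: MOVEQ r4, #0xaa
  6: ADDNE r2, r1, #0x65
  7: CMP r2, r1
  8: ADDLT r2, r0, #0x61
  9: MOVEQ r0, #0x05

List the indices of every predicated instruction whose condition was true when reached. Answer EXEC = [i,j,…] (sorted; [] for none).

EXEC = [1,6]

0: ✓ CMP  NZCV=1000
1: ✓ MOVLE  r4←0x08
2: · SUBHI
3: ✓ CMP  NZCV=1010
4: · ADDGT
5: · MOVEQ
6: ✓ ADDNE  r2←0x0e
7: ✓ CMP  NZCV=0000
8: · ADDLT
9: · MOVEQ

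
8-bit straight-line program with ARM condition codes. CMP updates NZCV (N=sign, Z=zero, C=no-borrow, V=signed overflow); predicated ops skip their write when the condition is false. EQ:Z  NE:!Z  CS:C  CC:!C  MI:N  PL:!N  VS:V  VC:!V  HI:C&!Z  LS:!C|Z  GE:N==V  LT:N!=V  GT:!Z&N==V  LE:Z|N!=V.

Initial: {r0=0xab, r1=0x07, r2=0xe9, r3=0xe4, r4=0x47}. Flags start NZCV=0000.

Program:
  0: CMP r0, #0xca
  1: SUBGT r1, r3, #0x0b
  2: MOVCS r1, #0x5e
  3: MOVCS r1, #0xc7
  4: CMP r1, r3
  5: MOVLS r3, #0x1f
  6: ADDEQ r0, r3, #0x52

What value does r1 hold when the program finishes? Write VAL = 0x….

VAL = 0x07

[0] flags=1000 → (cmp)
[1] flags=1000 GT?F → skip
[2] flags=1000 CS?F → skip
[3] flags=1000 CS?F → skip
[4] flags=0000 → (cmp)
[5] flags=0000 LS?T → r3=0x1f
[6] flags=0000 EQ?F → skip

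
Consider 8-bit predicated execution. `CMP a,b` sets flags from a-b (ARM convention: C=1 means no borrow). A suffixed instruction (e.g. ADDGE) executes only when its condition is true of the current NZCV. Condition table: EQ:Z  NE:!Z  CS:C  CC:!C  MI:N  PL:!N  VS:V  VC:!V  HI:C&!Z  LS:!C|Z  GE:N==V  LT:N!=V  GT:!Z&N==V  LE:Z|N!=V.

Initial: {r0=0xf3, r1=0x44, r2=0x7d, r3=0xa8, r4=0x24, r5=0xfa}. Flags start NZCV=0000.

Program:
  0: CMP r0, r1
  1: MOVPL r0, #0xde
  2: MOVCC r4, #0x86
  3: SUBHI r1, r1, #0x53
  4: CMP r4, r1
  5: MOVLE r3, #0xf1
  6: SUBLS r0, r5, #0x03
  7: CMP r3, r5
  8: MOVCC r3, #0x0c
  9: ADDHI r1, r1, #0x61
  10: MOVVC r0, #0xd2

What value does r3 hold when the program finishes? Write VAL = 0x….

VAL = 0x0c

[0] flags=1010 → (cmp)
[1] flags=1010 PL?F → skip
[2] flags=1010 CC?F → skip
[3] flags=1010 HI?T → r1=0xf1
[4] flags=0000 → (cmp)
[5] flags=0000 LE?F → skip
[6] flags=0000 LS?T → r0=0xf7
[7] flags=1000 → (cmp)
[8] flags=1000 CC?T → r3=0x0c
[9] flags=1000 HI?F → skip
[10] flags=1000 VC?T → r0=0xd2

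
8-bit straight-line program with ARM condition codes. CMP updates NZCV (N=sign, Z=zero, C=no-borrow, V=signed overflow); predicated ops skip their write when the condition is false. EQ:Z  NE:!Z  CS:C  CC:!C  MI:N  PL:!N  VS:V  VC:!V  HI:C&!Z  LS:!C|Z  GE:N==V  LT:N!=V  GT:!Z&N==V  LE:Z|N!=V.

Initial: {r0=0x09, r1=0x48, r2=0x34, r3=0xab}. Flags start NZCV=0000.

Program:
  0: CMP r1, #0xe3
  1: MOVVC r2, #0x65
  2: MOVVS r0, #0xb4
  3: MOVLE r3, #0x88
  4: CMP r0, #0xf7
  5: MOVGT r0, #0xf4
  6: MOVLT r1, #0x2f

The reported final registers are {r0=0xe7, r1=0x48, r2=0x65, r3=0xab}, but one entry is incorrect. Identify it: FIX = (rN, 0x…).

[0] flags=0000 → (cmp)
[1] flags=0000 VC?T → r2=0x65
[2] flags=0000 VS?F → skip
[3] flags=0000 LE?F → skip
[4] flags=0000 → (cmp)
[5] flags=0000 GT?T → r0=0xf4
[6] flags=0000 LT?F → skip

FIX = (r0, 0xf4)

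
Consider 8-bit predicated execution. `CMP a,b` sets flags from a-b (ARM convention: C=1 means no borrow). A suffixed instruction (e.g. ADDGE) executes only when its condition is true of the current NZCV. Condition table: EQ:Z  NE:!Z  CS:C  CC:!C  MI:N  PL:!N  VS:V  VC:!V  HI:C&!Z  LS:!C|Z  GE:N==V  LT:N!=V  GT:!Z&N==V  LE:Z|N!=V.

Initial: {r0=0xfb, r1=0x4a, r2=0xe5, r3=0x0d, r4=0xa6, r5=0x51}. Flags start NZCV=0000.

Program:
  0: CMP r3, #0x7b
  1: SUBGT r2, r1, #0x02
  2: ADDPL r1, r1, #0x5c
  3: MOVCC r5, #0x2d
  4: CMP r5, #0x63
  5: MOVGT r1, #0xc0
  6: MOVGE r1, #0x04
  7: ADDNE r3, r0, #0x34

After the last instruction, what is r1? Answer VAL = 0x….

VAL = 0x4a

[0] flags=1000 → (cmp)
[1] flags=1000 GT?F → skip
[2] flags=1000 PL?F → skip
[3] flags=1000 CC?T → r5=0x2d
[4] flags=1000 → (cmp)
[5] flags=1000 GT?F → skip
[6] flags=1000 GE?F → skip
[7] flags=1000 NE?T → r3=0x2f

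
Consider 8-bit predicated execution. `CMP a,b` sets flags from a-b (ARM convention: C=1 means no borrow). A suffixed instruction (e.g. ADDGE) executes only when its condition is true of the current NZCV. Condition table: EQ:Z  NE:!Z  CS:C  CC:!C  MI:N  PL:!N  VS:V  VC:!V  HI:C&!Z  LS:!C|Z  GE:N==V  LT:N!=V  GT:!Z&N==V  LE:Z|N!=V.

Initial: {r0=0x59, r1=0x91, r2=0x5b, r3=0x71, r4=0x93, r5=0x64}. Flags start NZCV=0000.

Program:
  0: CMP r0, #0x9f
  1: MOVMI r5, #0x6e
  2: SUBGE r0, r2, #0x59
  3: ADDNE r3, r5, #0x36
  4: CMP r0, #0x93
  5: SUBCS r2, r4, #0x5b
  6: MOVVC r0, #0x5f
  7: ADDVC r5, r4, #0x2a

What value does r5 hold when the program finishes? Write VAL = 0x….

[0] flags=1001 → (cmp)
[1] flags=1001 MI?T → r5=0x6e
[2] flags=1001 GE?T → r0=0x02
[3] flags=1001 NE?T → r3=0xa4
[4] flags=0000 → (cmp)
[5] flags=0000 CS?F → skip
[6] flags=0000 VC?T → r0=0x5f
[7] flags=0000 VC?T → r5=0xbd

VAL = 0xbd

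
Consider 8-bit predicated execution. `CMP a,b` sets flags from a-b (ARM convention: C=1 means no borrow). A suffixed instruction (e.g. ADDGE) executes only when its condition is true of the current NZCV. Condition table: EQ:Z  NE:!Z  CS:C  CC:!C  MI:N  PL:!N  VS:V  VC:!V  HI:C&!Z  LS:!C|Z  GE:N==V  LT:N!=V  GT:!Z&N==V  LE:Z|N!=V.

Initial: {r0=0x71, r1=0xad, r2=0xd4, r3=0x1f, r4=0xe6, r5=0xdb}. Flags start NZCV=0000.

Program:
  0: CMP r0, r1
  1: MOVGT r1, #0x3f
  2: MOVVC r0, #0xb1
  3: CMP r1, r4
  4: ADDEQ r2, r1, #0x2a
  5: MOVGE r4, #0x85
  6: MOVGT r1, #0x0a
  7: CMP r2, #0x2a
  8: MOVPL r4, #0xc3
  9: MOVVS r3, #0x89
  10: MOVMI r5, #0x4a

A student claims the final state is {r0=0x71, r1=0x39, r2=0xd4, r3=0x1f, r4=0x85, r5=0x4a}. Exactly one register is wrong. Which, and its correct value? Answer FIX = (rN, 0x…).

FIX = (r1, 0x0a)

[0] flags=1001 → (cmp)
[1] flags=1001 GT?T → r1=0x3f
[2] flags=1001 VC?F → skip
[3] flags=0000 → (cmp)
[4] flags=0000 EQ?F → skip
[5] flags=0000 GE?T → r4=0x85
[6] flags=0000 GT?T → r1=0x0a
[7] flags=1010 → (cmp)
[8] flags=1010 PL?F → skip
[9] flags=1010 VS?F → skip
[10] flags=1010 MI?T → r5=0x4a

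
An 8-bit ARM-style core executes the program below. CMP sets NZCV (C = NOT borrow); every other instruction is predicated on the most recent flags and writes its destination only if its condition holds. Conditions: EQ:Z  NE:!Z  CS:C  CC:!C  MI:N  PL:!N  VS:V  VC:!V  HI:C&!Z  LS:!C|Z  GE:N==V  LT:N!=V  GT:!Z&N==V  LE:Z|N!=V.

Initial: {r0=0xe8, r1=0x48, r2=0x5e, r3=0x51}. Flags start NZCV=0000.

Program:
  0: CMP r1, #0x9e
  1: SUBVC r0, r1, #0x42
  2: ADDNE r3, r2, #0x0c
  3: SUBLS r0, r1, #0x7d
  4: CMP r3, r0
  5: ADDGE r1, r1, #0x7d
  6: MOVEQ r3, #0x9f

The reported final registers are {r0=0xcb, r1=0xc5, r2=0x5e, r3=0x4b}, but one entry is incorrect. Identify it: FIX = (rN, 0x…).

FIX = (r3, 0x6a)

[0] flags=1001 → (cmp)
[1] flags=1001 VC?F → skip
[2] flags=1001 NE?T → r3=0x6a
[3] flags=1001 LS?T → r0=0xcb
[4] flags=1001 → (cmp)
[5] flags=1001 GE?T → r1=0xc5
[6] flags=1001 EQ?F → skip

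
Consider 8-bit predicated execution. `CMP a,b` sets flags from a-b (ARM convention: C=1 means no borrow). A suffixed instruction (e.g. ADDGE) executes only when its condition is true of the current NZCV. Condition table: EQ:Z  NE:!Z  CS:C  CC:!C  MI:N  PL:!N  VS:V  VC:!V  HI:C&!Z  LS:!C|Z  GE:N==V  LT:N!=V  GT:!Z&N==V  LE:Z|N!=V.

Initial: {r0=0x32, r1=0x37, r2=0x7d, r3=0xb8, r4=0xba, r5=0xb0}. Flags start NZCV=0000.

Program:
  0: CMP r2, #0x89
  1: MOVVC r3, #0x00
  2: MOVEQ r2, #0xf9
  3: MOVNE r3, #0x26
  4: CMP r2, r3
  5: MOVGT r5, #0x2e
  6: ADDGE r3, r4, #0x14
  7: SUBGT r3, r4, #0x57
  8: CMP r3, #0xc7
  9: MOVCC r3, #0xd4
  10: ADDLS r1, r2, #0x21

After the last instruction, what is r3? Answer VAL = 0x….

0: ✓ CMP  NZCV=1001
1: · MOVVC
2: · MOVEQ
3: ✓ MOVNE  r3←0x26
4: ✓ CMP  NZCV=0010
5: ✓ MOVGT  r5←0x2e
6: ✓ ADDGE  r3←0xce
7: ✓ SUBGT  r3←0x63
8: ✓ CMP  NZCV=1001
9: ✓ MOVCC  r3←0xd4
10: ✓ ADDLS  r1←0x9e

VAL = 0xd4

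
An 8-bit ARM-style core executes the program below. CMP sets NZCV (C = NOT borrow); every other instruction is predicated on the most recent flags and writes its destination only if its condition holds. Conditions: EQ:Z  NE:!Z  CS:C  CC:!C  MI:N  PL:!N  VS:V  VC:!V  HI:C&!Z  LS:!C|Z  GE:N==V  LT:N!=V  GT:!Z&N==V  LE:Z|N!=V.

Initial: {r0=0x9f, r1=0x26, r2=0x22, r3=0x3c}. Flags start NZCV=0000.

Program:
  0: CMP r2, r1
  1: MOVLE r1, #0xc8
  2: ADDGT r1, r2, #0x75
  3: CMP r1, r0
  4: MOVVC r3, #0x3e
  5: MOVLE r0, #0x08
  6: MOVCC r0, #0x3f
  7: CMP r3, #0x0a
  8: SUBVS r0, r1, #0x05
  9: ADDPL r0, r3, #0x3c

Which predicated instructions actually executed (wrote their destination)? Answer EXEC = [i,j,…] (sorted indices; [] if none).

EXEC = [1,4,9]

[0] flags=1000 → (cmp)
[1] flags=1000 LE?T → r1=0xc8
[2] flags=1000 GT?F → skip
[3] flags=0010 → (cmp)
[4] flags=0010 VC?T → r3=0x3e
[5] flags=0010 LE?F → skip
[6] flags=0010 CC?F → skip
[7] flags=0010 → (cmp)
[8] flags=0010 VS?F → skip
[9] flags=0010 PL?T → r0=0x7a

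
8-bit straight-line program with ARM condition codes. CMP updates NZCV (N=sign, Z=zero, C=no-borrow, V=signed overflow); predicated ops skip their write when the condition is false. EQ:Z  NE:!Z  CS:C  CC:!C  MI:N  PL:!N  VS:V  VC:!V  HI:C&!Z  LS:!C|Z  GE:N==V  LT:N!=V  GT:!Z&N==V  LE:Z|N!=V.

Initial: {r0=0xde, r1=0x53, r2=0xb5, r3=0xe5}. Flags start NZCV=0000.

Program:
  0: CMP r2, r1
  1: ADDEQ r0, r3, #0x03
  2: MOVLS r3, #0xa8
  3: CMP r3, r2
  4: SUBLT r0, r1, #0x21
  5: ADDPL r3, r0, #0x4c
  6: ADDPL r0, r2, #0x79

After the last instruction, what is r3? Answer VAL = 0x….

0: ✓ CMP  NZCV=0011
1: · ADDEQ
2: · MOVLS
3: ✓ CMP  NZCV=0010
4: · SUBLT
5: ✓ ADDPL  r3←0x2a
6: ✓ ADDPL  r0←0x2e

VAL = 0x2a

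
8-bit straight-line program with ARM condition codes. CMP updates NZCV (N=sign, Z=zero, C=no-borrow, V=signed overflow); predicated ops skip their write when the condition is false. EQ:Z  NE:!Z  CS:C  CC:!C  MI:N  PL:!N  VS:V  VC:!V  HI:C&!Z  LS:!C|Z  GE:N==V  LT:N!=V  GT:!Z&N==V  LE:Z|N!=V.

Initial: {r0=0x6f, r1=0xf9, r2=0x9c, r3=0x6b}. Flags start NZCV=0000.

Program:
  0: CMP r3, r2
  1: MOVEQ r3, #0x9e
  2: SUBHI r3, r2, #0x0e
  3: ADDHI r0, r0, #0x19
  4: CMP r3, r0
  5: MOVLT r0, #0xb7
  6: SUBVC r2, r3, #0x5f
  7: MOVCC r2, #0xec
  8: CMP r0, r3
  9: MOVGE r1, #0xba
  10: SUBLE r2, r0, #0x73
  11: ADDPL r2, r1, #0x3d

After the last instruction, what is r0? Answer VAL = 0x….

VAL = 0xb7

0: ✓ CMP  NZCV=1001
1: · MOVEQ
2: · SUBHI
3: · ADDHI
4: ✓ CMP  NZCV=1000
5: ✓ MOVLT  r0←0xb7
6: ✓ SUBVC  r2←0x0c
7: ✓ MOVCC  r2←0xec
8: ✓ CMP  NZCV=0011
9: · MOVGE
10: ✓ SUBLE  r2←0x44
11: ✓ ADDPL  r2←0x36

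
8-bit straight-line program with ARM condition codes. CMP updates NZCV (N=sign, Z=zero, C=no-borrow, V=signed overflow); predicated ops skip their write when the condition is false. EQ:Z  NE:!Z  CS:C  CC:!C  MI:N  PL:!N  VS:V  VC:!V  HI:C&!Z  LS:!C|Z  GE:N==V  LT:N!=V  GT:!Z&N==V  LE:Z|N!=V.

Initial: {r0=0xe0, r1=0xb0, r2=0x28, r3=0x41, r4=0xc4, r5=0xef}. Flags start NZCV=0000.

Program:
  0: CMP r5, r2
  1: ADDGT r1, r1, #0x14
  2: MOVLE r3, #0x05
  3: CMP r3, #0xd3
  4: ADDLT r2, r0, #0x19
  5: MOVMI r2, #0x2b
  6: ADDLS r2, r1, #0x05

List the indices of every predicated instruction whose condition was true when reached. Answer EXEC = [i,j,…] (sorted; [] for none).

EXEC = [2,6]

[0] flags=1010 → (cmp)
[1] flags=1010 GT?F → skip
[2] flags=1010 LE?T → r3=0x05
[3] flags=0000 → (cmp)
[4] flags=0000 LT?F → skip
[5] flags=0000 MI?F → skip
[6] flags=0000 LS?T → r2=0xb5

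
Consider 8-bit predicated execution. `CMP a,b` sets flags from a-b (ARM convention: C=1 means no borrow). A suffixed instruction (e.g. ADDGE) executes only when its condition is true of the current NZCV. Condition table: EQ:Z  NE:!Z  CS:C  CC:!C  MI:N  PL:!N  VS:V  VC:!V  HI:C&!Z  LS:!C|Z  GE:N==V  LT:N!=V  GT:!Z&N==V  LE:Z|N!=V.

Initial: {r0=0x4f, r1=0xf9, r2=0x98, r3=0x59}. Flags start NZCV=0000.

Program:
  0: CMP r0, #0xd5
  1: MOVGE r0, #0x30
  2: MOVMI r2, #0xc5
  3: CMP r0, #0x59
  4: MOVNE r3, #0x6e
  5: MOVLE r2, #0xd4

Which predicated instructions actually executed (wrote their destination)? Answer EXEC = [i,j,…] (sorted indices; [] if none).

0: ✓ CMP  NZCV=0000
1: ✓ MOVGE  r0←0x30
2: · MOVMI
3: ✓ CMP  NZCV=1000
4: ✓ MOVNE  r3←0x6e
5: ✓ MOVLE  r2←0xd4

EXEC = [1,4,5]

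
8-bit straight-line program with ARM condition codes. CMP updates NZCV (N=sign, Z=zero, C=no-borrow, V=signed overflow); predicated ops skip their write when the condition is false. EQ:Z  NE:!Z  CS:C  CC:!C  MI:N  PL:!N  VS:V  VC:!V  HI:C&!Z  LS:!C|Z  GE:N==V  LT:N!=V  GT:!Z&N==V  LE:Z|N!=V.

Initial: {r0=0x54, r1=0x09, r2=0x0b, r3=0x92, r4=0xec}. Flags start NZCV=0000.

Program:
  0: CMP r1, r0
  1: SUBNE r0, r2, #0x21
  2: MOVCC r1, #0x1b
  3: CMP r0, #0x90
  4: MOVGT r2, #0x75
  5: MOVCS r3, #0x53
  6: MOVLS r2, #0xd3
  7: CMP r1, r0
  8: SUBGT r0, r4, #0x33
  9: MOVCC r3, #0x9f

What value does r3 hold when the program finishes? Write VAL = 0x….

[0] flags=1000 → (cmp)
[1] flags=1000 NE?T → r0=0xea
[2] flags=1000 CC?T → r1=0x1b
[3] flags=0010 → (cmp)
[4] flags=0010 GT?T → r2=0x75
[5] flags=0010 CS?T → r3=0x53
[6] flags=0010 LS?F → skip
[7] flags=0000 → (cmp)
[8] flags=0000 GT?T → r0=0xb9
[9] flags=0000 CC?T → r3=0x9f

VAL = 0x9f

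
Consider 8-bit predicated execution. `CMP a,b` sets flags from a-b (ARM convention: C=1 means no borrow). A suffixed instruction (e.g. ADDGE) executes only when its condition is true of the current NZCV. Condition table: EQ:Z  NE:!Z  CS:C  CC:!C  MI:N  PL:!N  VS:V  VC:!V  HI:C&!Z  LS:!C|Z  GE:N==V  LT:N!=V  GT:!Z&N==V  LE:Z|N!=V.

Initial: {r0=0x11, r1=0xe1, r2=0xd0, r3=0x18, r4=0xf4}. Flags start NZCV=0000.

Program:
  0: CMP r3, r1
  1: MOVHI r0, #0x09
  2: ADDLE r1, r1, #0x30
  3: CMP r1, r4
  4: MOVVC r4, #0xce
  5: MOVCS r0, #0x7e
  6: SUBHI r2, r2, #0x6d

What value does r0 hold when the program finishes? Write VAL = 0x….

VAL = 0x11

0: ✓ CMP  NZCV=0000
1: · MOVHI
2: · ADDLE
3: ✓ CMP  NZCV=1000
4: ✓ MOVVC  r4←0xce
5: · MOVCS
6: · SUBHI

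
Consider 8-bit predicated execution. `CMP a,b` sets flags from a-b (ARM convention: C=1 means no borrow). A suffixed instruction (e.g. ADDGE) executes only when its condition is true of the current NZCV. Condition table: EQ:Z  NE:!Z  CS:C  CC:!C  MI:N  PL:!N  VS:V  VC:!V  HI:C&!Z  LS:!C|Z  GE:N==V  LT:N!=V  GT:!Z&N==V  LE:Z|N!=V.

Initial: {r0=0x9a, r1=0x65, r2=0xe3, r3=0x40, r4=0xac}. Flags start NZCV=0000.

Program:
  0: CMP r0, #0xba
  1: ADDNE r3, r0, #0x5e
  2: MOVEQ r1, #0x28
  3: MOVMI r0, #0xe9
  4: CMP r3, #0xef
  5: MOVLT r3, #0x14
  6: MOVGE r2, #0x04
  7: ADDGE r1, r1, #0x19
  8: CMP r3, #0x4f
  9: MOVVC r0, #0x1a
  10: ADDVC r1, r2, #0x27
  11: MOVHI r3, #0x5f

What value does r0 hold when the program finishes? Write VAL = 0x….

[0] flags=1000 → (cmp)
[1] flags=1000 NE?T → r3=0xf8
[2] flags=1000 EQ?F → skip
[3] flags=1000 MI?T → r0=0xe9
[4] flags=0010 → (cmp)
[5] flags=0010 LT?F → skip
[6] flags=0010 GE?T → r2=0x04
[7] flags=0010 GE?T → r1=0x7e
[8] flags=1010 → (cmp)
[9] flags=1010 VC?T → r0=0x1a
[10] flags=1010 VC?T → r1=0x2b
[11] flags=1010 HI?T → r3=0x5f

VAL = 0x1a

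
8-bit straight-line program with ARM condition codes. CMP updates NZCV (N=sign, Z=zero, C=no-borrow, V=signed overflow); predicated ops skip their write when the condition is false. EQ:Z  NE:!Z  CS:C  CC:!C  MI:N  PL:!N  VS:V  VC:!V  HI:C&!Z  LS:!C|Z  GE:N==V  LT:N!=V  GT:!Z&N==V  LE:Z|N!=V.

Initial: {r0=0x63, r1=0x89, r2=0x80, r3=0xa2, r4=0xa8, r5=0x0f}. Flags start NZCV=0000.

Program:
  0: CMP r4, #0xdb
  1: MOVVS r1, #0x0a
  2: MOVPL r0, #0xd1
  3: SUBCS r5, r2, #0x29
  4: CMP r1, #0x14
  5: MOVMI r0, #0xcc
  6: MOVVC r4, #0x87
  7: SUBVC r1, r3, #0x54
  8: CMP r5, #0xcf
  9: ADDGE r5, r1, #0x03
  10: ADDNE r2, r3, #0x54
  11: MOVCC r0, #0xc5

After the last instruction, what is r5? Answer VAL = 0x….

VAL = 0x8c

[0] flags=1000 → (cmp)
[1] flags=1000 VS?F → skip
[2] flags=1000 PL?F → skip
[3] flags=1000 CS?F → skip
[4] flags=0011 → (cmp)
[5] flags=0011 MI?F → skip
[6] flags=0011 VC?F → skip
[7] flags=0011 VC?F → skip
[8] flags=0000 → (cmp)
[9] flags=0000 GE?T → r5=0x8c
[10] flags=0000 NE?T → r2=0xf6
[11] flags=0000 CC?T → r0=0xc5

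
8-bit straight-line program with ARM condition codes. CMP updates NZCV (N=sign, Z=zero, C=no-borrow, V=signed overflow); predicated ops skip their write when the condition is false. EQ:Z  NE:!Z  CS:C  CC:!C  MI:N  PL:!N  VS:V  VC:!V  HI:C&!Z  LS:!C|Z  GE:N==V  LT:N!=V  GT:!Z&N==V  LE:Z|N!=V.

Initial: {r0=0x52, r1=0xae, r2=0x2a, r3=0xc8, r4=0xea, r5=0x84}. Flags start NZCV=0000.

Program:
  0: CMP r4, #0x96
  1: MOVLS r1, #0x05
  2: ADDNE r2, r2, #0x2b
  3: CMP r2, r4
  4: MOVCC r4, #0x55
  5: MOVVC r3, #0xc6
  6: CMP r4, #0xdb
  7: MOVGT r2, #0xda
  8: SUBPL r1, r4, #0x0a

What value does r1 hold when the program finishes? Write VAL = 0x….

VAL = 0x4b

0: ✓ CMP  NZCV=0010
1: · MOVLS
2: ✓ ADDNE  r2←0x55
3: ✓ CMP  NZCV=0000
4: ✓ MOVCC  r4←0x55
5: ✓ MOVVC  r3←0xc6
6: ✓ CMP  NZCV=0000
7: ✓ MOVGT  r2←0xda
8: ✓ SUBPL  r1←0x4b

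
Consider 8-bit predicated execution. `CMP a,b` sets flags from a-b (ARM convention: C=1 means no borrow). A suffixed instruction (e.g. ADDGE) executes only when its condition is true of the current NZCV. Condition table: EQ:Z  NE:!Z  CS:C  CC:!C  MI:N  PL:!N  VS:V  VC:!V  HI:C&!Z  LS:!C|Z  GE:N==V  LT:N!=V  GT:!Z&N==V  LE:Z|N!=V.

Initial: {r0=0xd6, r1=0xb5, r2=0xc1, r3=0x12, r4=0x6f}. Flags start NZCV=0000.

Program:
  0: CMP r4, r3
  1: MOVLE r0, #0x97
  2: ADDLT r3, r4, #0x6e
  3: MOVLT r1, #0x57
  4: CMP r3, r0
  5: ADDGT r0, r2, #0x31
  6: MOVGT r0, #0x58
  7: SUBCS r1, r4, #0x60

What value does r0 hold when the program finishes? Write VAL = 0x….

VAL = 0x58

0: ✓ CMP  NZCV=0010
1: · MOVLE
2: · ADDLT
3: · MOVLT
4: ✓ CMP  NZCV=0000
5: ✓ ADDGT  r0←0xf2
6: ✓ MOVGT  r0←0x58
7: · SUBCS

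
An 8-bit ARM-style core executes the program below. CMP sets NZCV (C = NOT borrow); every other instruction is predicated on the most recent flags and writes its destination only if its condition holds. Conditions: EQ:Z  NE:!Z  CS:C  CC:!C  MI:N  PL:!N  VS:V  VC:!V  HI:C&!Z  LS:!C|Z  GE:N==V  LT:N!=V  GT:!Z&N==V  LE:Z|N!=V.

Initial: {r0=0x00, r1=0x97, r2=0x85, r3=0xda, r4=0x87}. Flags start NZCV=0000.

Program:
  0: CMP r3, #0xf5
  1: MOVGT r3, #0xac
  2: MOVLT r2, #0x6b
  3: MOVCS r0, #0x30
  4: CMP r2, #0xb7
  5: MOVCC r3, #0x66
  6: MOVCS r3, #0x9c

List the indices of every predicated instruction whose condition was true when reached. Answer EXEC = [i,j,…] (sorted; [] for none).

EXEC = [2,5]

0: ✓ CMP  NZCV=1000
1: · MOVGT
2: ✓ MOVLT  r2←0x6b
3: · MOVCS
4: ✓ CMP  NZCV=1001
5: ✓ MOVCC  r3←0x66
6: · MOVCS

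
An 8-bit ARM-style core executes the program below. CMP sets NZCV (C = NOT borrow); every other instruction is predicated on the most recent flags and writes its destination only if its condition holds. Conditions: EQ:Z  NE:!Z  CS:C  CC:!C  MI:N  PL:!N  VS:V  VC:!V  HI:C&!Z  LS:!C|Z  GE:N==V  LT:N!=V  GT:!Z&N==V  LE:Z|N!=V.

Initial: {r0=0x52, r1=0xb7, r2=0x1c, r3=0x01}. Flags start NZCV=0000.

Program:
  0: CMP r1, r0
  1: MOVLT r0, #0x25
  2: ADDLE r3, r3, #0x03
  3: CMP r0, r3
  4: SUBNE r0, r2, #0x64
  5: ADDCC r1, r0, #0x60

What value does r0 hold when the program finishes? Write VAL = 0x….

[0] flags=0011 → (cmp)
[1] flags=0011 LT?T → r0=0x25
[2] flags=0011 LE?T → r3=0x04
[3] flags=0010 → (cmp)
[4] flags=0010 NE?T → r0=0xb8
[5] flags=0010 CC?F → skip

VAL = 0xb8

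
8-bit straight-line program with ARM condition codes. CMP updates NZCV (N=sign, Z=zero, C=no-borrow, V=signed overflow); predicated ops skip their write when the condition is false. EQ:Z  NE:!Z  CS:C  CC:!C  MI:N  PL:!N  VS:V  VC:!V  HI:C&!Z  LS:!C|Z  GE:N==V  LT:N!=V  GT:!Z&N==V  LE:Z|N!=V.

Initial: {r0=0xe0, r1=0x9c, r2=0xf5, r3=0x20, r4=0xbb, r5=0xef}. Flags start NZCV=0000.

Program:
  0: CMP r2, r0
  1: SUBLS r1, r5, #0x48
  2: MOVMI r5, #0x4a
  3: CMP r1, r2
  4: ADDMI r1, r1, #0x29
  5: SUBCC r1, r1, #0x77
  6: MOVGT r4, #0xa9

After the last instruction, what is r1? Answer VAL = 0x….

[0] flags=0010 → (cmp)
[1] flags=0010 LS?F → skip
[2] flags=0010 MI?F → skip
[3] flags=1000 → (cmp)
[4] flags=1000 MI?T → r1=0xc5
[5] flags=1000 CC?T → r1=0x4e
[6] flags=1000 GT?F → skip

VAL = 0x4e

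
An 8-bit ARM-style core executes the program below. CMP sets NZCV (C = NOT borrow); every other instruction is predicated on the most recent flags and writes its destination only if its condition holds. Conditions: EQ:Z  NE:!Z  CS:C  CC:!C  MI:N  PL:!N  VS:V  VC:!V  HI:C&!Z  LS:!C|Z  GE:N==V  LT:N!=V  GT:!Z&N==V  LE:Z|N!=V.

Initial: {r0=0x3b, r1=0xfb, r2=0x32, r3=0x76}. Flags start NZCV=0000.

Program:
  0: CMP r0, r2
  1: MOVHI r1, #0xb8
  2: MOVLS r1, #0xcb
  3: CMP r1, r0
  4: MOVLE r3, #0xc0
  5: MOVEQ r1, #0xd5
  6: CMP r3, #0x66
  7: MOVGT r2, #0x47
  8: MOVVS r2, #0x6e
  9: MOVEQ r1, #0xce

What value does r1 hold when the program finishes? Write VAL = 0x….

0: ✓ CMP  NZCV=0010
1: ✓ MOVHI  r1←0xb8
2: · MOVLS
3: ✓ CMP  NZCV=0011
4: ✓ MOVLE  r3←0xc0
5: · MOVEQ
6: ✓ CMP  NZCV=0011
7: · MOVGT
8: ✓ MOVVS  r2←0x6e
9: · MOVEQ

VAL = 0xb8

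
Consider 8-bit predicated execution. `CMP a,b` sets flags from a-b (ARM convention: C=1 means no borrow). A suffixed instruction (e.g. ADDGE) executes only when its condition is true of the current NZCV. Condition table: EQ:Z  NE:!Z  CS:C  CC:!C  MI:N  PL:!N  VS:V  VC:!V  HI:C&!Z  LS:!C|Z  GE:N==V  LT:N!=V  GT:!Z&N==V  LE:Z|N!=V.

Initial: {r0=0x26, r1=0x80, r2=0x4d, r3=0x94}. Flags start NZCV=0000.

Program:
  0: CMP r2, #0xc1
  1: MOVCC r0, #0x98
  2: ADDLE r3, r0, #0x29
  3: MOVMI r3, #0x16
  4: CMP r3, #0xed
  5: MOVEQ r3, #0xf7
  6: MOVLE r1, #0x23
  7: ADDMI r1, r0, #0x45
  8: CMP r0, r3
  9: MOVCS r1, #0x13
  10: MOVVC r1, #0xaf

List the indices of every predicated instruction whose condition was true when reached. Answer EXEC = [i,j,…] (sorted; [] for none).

EXEC = [1,3,9,10]

0: ✓ CMP  NZCV=1001
1: ✓ MOVCC  r0←0x98
2: · ADDLE
3: ✓ MOVMI  r3←0x16
4: ✓ CMP  NZCV=0000
5: · MOVEQ
6: · MOVLE
7: · ADDMI
8: ✓ CMP  NZCV=1010
9: ✓ MOVCS  r1←0x13
10: ✓ MOVVC  r1←0xaf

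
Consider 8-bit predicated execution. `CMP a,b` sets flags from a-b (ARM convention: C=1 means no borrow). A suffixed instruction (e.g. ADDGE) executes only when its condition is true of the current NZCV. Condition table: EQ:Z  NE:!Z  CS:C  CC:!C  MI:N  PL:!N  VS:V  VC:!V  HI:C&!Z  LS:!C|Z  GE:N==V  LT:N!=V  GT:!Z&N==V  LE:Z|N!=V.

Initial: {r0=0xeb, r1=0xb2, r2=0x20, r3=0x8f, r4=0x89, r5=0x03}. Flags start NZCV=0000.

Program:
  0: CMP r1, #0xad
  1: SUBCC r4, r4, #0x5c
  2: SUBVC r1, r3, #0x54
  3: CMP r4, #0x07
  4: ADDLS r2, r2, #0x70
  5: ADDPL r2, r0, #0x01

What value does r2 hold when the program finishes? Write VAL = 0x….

[0] flags=0010 → (cmp)
[1] flags=0010 CC?F → skip
[2] flags=0010 VC?T → r1=0x3b
[3] flags=1010 → (cmp)
[4] flags=1010 LS?F → skip
[5] flags=1010 PL?F → skip

VAL = 0x20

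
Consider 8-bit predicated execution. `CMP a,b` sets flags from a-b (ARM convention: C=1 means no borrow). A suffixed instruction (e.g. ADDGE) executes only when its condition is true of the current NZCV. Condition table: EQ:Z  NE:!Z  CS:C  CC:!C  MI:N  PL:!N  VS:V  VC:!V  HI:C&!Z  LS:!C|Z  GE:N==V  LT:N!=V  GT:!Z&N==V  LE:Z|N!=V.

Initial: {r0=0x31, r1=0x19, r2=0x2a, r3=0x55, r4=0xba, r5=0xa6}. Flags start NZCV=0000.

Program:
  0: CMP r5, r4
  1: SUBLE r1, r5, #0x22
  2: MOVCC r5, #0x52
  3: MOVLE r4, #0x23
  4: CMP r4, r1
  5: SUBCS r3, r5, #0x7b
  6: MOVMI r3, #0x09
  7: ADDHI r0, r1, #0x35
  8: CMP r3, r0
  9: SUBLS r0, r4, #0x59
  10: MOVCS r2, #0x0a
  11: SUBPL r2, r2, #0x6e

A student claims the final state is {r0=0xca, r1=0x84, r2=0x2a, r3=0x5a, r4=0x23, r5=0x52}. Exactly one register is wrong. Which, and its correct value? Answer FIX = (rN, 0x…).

0: ✓ CMP  NZCV=1000
1: ✓ SUBLE  r1←0x84
2: ✓ MOVCC  r5←0x52
3: ✓ MOVLE  r4←0x23
4: ✓ CMP  NZCV=1001
5: · SUBCS
6: ✓ MOVMI  r3←0x09
7: · ADDHI
8: ✓ CMP  NZCV=1000
9: ✓ SUBLS  r0←0xca
10: · MOVCS
11: · SUBPL

FIX = (r3, 0x09)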